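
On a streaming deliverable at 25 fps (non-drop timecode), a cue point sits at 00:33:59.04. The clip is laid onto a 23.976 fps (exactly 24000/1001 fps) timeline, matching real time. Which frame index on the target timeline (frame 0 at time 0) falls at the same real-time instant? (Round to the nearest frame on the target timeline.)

frame 48891

Source frame index: (0×3600 + 33×60 + 59) × 25 + 4 = 50979.
Real time: 50979 / (25) = 50979/25 s.
Target frame: (50979/25) × (24000/1001) = 48939840/1001 ≈ 48890.949 → 48891.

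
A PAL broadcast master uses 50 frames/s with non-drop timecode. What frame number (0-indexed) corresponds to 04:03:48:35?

Total seconds to the label: (4 × 3600 + 3 × 60 + 48) = 14628.
Frame index = 14628 × 50 + 35 = 731435.

frame 731435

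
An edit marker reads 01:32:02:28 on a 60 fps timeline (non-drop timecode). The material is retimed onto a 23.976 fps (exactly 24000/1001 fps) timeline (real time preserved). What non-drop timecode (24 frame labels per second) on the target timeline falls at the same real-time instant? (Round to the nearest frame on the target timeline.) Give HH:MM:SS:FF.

01:31:56:23

Source frame index: (1×3600 + 32×60 + 2) × 60 + 28 = 331348.
Real time: 331348 / (60) = 82837/15 s.
Target frame: (82837/15) × (24000/1001) = 132539200/1001 ≈ 132406.793 → 132407.
At 24 labels/s: frame 132407 → 01:31:56:23.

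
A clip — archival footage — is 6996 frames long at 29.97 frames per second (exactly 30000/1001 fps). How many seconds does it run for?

233.4332 seconds

Running time = 6996 / (30000/1001) = 233.4332 s.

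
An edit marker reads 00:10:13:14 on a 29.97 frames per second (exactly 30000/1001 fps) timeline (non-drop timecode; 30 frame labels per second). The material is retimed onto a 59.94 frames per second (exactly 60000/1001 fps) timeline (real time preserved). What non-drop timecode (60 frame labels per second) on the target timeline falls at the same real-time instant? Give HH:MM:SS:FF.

Source frame index: (0×3600 + 10×60 + 13) × 30 + 14 = 18404.
Real time: 18404 / (30000/1001) = 4605601/7500 s.
Target frame: (4605601/7500) × (60000/1001) = 36808.
At 60 labels/s: frame 36808 → 00:10:13:28.

00:10:13:28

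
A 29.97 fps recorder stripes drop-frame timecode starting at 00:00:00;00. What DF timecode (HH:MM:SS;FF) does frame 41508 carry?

00:23:05;00

Ten DF minutes hold 17982 frames, so frame 41508 lies in block 2 (frames 35964–53945) with 5544 frames into that block.
The block's first minute is 1800 frames and the rest 1798 each; 5544 frames reaches minute 3, so 2 × 18 + 3 × 2 = 42 labels have been skipped so far.
Adding those back, label number 41508 + 42 = 41550 at 30 labels/s is 1385 s + 0 f = 0 h 23 min 5 s frame 0, i.e. 00:23:05;00.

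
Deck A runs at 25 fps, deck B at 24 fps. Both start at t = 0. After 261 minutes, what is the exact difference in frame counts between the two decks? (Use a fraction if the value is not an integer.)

261 min = 15660 s.
A emits 25 × 15660 = 391500 frames; B emits 24 × 15660 = 375840.
Difference = 15660 frames; B is behind A.

15660 frames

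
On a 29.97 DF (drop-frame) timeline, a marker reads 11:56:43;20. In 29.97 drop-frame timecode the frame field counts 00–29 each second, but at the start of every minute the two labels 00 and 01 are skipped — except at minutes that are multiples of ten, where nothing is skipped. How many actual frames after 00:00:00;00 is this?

As if non-drop at 30 labels/s: (11 × 3600 + 56 × 60 + 43) × 30 + 20 = 1290110.
Minute boundaries passed: 716; those not divisible by 10: 716 − 71 = 645; dropped labels = 2 × 645 = 1290.
Actual frame index = 1290110 − 1290 = 1288820.

1288820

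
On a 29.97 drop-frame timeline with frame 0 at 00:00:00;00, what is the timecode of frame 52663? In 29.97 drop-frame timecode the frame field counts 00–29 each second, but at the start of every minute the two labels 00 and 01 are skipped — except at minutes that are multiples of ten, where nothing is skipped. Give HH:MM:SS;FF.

Each 10-minute DF block holds 10 × 60 × 30 − 9 × 2 = 17982 frames. 52663 ÷ 17982 → 2 full blocks, remainder 16699.
Within the partial block the first minute is 1800 frames and each further minute 1798, so 9 further minute boundaries passed. Total skipped labels = 18 × 2 + 2 × 9 = 54.
Non-drop label index = 52663 + 54 = 52717; at 30 labels/s that is 00:29:17:07, i.e. DF 00:29:17;07.

00:29:17;07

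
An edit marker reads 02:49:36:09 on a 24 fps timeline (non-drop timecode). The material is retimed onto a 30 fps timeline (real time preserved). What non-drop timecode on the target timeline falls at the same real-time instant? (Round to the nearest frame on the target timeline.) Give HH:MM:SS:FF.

Source frame index: (2×3600 + 49×60 + 36) × 24 + 9 = 244233.
Real time: 244233 / (24) = 81411/8 s.
Target frame: (81411/8) × (30) = 1221165/4 ≈ 305291.250 → 305291.
At 30 labels/s: frame 305291 → 02:49:36:11.

02:49:36:11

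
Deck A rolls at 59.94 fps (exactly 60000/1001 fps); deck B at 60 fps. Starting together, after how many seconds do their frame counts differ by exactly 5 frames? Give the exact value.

The gap grows by |60 − 60000/1001| = 60/1001 frames per second.
Time for a 5-frame gap: 5 ÷ (60/1001) = 1001/12 s.

1001/12 seconds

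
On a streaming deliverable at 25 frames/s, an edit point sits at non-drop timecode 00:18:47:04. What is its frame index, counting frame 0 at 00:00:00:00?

Total seconds to the label: (0 × 3600 + 18 × 60 + 47) = 1127.
Frame index = 1127 × 25 + 4 = 28179.

28179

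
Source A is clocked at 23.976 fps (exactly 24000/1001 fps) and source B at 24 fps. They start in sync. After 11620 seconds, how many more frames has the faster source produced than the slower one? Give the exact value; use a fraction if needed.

A emits 24000/1001 × 11620 = 39840000/143 frames; B emits 24 × 11620 = 278880.
Difference = 39840/143 frames (≈ 278.6014); B is ahead of A.

39840/143 frames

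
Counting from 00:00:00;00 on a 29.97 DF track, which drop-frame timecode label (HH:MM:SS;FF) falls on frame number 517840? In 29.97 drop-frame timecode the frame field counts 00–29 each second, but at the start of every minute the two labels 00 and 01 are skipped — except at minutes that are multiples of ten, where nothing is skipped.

04:47:58;18

Each 10-minute DF block holds 10 × 60 × 30 − 9 × 2 = 17982 frames. 517840 ÷ 17982 → 28 full blocks, remainder 14344.
Within the partial block the first minute is 1800 frames and each further minute 1798, so 7 further minute boundaries passed. Total skipped labels = 18 × 28 + 2 × 7 = 518.
Non-drop label index = 517840 + 518 = 518358; at 30 labels/s that is 04:47:58:18, i.e. DF 04:47:58;18.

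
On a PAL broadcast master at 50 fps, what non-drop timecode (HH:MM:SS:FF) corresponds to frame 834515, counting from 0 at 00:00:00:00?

834515 ÷ 50 = 16690 full seconds, remainder 15 frames.
16690 s = 4 h 38 min 10 s.
Timecode: 04:38:10:15.

04:38:10:15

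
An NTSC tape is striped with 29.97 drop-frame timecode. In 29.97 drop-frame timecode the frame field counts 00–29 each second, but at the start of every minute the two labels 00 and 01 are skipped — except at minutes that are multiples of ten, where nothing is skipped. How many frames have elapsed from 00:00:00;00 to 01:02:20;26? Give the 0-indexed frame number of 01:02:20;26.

112114

As if non-drop at 30 labels/s: (1 × 3600 + 2 × 60 + 20) × 30 + 26 = 112226.
Minute boundaries passed: 62; those not divisible by 10: 62 − 6 = 56; dropped labels = 2 × 56 = 112.
Actual frame index = 112226 − 112 = 112114.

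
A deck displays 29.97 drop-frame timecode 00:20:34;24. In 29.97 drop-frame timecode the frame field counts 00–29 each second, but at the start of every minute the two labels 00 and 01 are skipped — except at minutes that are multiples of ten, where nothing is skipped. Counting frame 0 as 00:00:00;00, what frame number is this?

As if non-drop at 30 labels/s: (0 × 3600 + 20 × 60 + 34) × 30 + 24 = 37044.
Minute boundaries passed: 20; those not divisible by 10: 20 − 2 = 18; dropped labels = 2 × 18 = 36.
Actual frame index = 37044 − 36 = 37008.

37008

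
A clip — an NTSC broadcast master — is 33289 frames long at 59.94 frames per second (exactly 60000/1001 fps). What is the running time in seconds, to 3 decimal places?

555.371 seconds

Running time = 33289 × 1001/60000 = 33322289/60000 s ≈ 555.371 s.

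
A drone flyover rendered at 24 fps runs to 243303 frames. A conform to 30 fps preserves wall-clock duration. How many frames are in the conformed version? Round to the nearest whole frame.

304129 frames

Frames at target rate = 243303 × (30) / (24) = 1216515/4 ≈ 304128.750.
Nearest whole frame: 304129.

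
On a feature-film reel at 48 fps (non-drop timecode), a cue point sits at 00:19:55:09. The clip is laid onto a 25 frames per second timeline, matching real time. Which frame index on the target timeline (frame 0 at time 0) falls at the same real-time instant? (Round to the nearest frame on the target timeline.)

Source frame index: (0×3600 + 19×60 + 55) × 48 + 9 = 57369.
Real time: 57369 / (48) = 19123/16 s.
Target frame: (19123/16) × (25) = 478075/16 ≈ 29879.688 → 29880.

frame 29880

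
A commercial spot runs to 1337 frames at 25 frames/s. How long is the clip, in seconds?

53.48 seconds

Running time = 1337 / (25) = 53.48 s.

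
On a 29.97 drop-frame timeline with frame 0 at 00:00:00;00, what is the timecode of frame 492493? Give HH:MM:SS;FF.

04:33:52;25

Each 10-minute DF block holds 10 × 60 × 30 − 9 × 2 = 17982 frames. 492493 ÷ 17982 → 27 full blocks, remainder 6979.
Within the partial block the first minute is 1800 frames and each further minute 1798, so 3 further minute boundaries passed. Total skipped labels = 18 × 27 + 2 × 3 = 492.
Non-drop label index = 492493 + 492 = 492985; at 30 labels/s that is 04:33:52:25, i.e. DF 04:33:52;25.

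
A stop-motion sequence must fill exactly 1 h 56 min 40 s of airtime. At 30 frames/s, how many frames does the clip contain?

1 h 56 min 40 s = 7000 s.
Frames = 7000 × 30 = 210000.

210000 frames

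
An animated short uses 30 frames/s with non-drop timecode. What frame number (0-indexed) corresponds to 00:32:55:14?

59264

Total seconds to the label: (0 × 3600 + 32 × 60 + 55) = 1975.
Frame index = 1975 × 30 + 14 = 59264.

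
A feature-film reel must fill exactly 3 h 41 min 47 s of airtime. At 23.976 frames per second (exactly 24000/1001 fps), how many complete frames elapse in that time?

319048 frames

3 h 41 min 47 s = 13307 s.
Frames = 13307 × 24000/1001 = 45624000/143 ≈ 319048.9510.
Complete frames: 319048.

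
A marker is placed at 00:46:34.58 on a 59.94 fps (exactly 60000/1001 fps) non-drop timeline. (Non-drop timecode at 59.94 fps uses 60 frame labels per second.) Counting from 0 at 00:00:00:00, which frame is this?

167698

Total seconds to the label: (0 × 3600 + 46 × 60 + 34) = 2794.
Frame index = 2794 × 60 + 58 = 167698.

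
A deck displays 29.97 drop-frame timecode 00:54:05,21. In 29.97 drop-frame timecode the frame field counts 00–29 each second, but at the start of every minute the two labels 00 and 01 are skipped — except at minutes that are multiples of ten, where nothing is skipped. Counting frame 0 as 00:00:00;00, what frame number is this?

As if non-drop at 30 labels/s: (0 × 3600 + 54 × 60 + 5) × 30 + 21 = 97371.
Minute boundaries passed: 54; those not divisible by 10: 54 − 5 = 49; dropped labels = 2 × 49 = 98.
Actual frame index = 97371 − 98 = 97273.

97273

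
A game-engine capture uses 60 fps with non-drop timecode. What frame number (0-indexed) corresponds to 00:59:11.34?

Total seconds to the label: (0 × 3600 + 59 × 60 + 11) = 3551.
Frame index = 3551 × 60 + 34 = 213094.

frame 213094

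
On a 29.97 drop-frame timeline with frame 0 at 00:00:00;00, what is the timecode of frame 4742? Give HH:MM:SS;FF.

00:02:38;06

Ten DF minutes hold 17982 frames, so frame 4742 lies in block 0 (frames 0–17981) with 4742 frames into that block.
The block's first minute is 1800 frames and the rest 1798 each; 4742 frames reaches minute 2, so 0 × 18 + 2 × 2 = 4 labels have been skipped so far.
Adding those back, label number 4742 + 4 = 4746 at 30 labels/s is 158 s + 6 f = 0 h 2 min 38 s frame 6, i.e. 00:02:38;06.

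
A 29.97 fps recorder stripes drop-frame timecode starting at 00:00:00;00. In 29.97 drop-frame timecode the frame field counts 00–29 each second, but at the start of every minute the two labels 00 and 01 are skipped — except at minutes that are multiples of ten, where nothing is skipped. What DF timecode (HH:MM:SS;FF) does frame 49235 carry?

Ten DF minutes hold 17982 frames, so frame 49235 lies in block 2 (frames 35964–53945) with 13271 frames into that block.
The block's first minute is 1800 frames and the rest 1798 each; 13271 frames reaches minute 7, so 2 × 18 + 7 × 2 = 50 labels have been skipped so far.
Adding those back, label number 49235 + 50 = 49285 at 30 labels/s is 1642 s + 25 f = 0 h 27 min 22 s frame 25, i.e. 00:27:22;25.

00:27:22;25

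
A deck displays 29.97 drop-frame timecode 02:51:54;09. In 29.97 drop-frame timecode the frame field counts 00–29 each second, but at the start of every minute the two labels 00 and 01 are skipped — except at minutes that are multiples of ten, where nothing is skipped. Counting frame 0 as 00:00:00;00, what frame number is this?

309121

Complete 10-minute blocks: 17, each 17982 frames → 305694.
Remaining 1 whole minute in the current block: 1800 + 0 × 1798 = 1800 frames.
Within the current minute: 54 × 30 + 9 − 2 = 1627 (labels ;00/;01 skipped at this minute). Total = 305694 + 1800 + 1627 = 309121.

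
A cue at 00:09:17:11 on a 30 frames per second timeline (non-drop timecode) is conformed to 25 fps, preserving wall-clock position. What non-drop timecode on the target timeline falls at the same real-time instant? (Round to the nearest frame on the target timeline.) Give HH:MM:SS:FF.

Source frame index: (0×3600 + 9×60 + 17) × 30 + 11 = 16721.
Real time: 16721 / (30) = 16721/30 s.
Target frame: (16721/30) × (25) = 83605/6 ≈ 13934.167 → 13934.
At 25 labels/s: frame 13934 → 00:09:17:09.

00:09:17:09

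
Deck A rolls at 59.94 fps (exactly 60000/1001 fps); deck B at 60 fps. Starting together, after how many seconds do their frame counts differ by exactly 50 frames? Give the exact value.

5005/6 seconds

The gap grows by |60 − 60000/1001| = 60/1001 frames per second.
Time for a 50-frame gap: 50 ÷ (60/1001) = 5005/6 s.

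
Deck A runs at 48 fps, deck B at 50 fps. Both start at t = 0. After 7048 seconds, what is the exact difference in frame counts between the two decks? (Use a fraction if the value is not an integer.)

14096 frames

A emits 48 × 7048 = 338304 frames; B emits 50 × 7048 = 352400.
Difference = 14096 frames; B is ahead of A.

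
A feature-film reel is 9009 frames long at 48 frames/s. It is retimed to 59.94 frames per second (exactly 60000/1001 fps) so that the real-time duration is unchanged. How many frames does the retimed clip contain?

Target frames = source frames × (target rate / source rate) = 9009 × (60000/1001)/(48) = 9009 × 1250/1001 = 11250.

11250 frames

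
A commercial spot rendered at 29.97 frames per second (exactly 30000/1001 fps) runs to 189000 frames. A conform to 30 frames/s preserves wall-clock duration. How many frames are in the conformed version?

Target frames = source frames × (target rate / source rate) = 189000 × (30)/(30000/1001) = 189000 × 1001/1000 = 189189.

189189 frames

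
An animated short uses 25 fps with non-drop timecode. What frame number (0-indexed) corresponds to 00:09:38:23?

Total seconds to the label: (0 × 3600 + 9 × 60 + 38) = 578.
Frame index = 578 × 25 + 23 = 14473.

frame 14473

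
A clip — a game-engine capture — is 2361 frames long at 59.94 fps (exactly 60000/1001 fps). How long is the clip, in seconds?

Running time = 2361 / (60000/1001) = 39.38935 s.

39.38935 seconds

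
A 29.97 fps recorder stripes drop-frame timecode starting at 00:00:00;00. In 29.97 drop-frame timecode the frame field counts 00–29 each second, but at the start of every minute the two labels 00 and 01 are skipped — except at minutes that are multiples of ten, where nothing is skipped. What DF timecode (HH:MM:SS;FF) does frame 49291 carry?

Each 10-minute DF block holds 10 × 60 × 30 − 9 × 2 = 17982 frames. 49291 ÷ 17982 → 2 full blocks, remainder 13327.
Within the partial block the first minute is 1800 frames and each further minute 1798, so 7 further minute boundaries passed. Total skipped labels = 18 × 2 + 2 × 7 = 50.
Non-drop label index = 49291 + 50 = 49341; at 30 labels/s that is 00:27:24:21, i.e. DF 00:27:24;21.

00:27:24;21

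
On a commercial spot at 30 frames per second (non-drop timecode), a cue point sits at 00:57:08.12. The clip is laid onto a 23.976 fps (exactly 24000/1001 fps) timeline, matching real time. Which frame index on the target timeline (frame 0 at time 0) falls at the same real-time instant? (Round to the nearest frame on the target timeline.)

frame 82199

Source frame index: (0×3600 + 57×60 + 8) × 30 + 12 = 102852.
Real time: 102852 / (30) = 17142/5 s.
Target frame: (17142/5) × (24000/1001) = 82281600/1001 ≈ 82199.401 → 82199.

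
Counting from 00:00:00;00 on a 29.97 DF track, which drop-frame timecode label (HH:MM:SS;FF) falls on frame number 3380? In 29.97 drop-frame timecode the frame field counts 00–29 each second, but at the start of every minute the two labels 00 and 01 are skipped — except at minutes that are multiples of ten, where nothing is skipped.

00:01:52;22

Ten DF minutes hold 17982 frames, so frame 3380 lies in block 0 (frames 0–17981) with 3380 frames into that block.
The block's first minute is 1800 frames and the rest 1798 each; 3380 frames reaches minute 1, so 0 × 18 + 1 × 2 = 2 labels have been skipped so far.
Adding those back, label number 3380 + 2 = 3382 at 30 labels/s is 112 s + 22 f = 0 h 1 min 52 s frame 22, i.e. 00:01:52;22.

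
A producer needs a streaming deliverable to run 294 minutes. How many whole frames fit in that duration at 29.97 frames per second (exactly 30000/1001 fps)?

528671 frames

294 min = 17640 s.
Frames = 17640 × 30000/1001 = 75600000/143 ≈ 528671.3287.
Complete frames: 528671.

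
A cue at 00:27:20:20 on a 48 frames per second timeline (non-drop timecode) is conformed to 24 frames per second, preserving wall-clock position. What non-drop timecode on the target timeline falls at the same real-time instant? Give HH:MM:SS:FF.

Source frame index: (0×3600 + 27×60 + 20) × 48 + 20 = 78740.
Real time: 78740 / (48) = 19685/12 s.
Target frame: (19685/12) × (24) = 39370.
At 24 labels/s: frame 39370 → 00:27:20:10.

00:27:20:10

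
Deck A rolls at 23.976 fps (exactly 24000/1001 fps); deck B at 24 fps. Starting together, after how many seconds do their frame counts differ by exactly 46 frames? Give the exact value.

23023/12 seconds

The gap grows by |24 − 24000/1001| = 24/1001 frames per second.
Time for a 46-frame gap: 46 ÷ (24/1001) = 23023/12 s.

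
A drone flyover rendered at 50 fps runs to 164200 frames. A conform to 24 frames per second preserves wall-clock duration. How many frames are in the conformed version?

Target frames = source frames × (target rate / source rate) = 164200 × (24)/(50) = 164200 × 12/25 = 78816.

78816 frames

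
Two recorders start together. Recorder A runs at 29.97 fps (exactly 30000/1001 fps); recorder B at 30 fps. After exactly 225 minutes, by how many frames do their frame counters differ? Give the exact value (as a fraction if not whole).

405000/1001 frames

225 min = 13500 s.
A emits 30000/1001 × 13500 = 405000000/1001 frames; B emits 30 × 13500 = 405000.
Difference = 405000/1001 frames (≈ 404.5954); B is ahead of A.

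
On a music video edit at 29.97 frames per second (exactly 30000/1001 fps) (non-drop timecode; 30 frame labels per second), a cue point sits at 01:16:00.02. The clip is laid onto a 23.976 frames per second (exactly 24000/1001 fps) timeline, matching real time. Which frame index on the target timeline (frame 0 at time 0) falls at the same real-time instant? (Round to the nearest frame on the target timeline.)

Source frame index: (1×3600 + 16×60 + 0) × 30 + 2 = 136802.
Real time: 136802 / (30000/1001) = 68469401/15000 s.
Target frame: (68469401/15000) × (24000/1001) = 547208/5 ≈ 109441.600 → 109442.

frame 109442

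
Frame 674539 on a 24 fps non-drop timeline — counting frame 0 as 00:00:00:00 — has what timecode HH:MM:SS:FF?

07:48:25:19

674539 ÷ 24 = 28105 full seconds, remainder 19 frames.
28105 s = 7 h 48 min 25 s.
Timecode: 07:48:25:19.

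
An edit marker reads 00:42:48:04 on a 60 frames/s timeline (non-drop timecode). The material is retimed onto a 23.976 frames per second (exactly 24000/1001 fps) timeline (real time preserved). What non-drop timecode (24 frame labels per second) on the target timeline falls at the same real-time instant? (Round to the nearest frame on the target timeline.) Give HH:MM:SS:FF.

00:42:45:12

Source frame index: (0×3600 + 42×60 + 48) × 60 + 4 = 154084.
Real time: 154084 / (60) = 38521/15 s.
Target frame: (38521/15) × (24000/1001) = 8804800/143 ≈ 61572.028 → 61572.
At 24 labels/s: frame 61572 → 00:42:45:12.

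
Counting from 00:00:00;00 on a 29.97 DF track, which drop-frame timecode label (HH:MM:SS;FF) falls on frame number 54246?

Each 10-minute DF block holds 10 × 60 × 30 − 9 × 2 = 17982 frames. 54246 ÷ 17982 → 3 full blocks, remainder 300.
Within the partial block the first minute is 1800 frames and each further minute 1798, so 0 further minute boundaries passed. Total skipped labels = 18 × 3 + 2 × 0 = 54.
Non-drop label index = 54246 + 54 = 54300; at 30 labels/s that is 00:30:10:00, i.e. DF 00:30:10;00.

00:30:10;00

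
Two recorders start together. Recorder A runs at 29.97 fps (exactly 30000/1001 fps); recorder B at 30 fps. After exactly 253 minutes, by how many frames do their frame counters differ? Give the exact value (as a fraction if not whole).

253 min = 15180 s.
A emits 30000/1001 × 15180 = 41400000/91 frames; B emits 30 × 15180 = 455400.
Difference = 41400/91 frames (≈ 454.9451); B is ahead of A.

41400/91 frames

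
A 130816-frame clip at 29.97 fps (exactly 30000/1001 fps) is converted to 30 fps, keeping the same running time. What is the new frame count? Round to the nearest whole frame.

Frames at target rate = 130816 × (30) / (30000/1001) = 16368352/125 ≈ 130946.816.
Nearest whole frame: 130947.

130947 frames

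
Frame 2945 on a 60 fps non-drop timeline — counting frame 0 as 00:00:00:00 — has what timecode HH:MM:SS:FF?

2945 ÷ 60 = 49 full seconds, remainder 5 frames.
49 s = 0 h 0 min 49 s.
Timecode: 00:00:49:05.

00:00:49:05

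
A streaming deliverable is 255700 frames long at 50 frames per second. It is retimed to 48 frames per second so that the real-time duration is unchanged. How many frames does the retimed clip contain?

Target frames = source frames × (target rate / source rate) = 255700 × (48)/(50) = 255700 × 24/25 = 245472.

245472 frames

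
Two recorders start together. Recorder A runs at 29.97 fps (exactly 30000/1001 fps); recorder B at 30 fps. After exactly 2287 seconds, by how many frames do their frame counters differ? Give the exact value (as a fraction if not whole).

A emits 30000/1001 × 2287 = 68610000/1001 frames; B emits 30 × 2287 = 68610.
Difference = 68610/1001 frames (≈ 68.5415); B is ahead of A.

68610/1001 frames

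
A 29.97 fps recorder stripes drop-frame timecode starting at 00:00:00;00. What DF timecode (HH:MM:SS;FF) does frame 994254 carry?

09:12:54;28

Ten DF minutes hold 17982 frames, so frame 994254 lies in block 55 (frames 989010–1006991) with 5244 frames into that block.
The block's first minute is 1800 frames and the rest 1798 each; 5244 frames reaches minute 2, so 55 × 18 + 2 × 2 = 994 labels have been skipped so far.
Adding those back, label number 994254 + 994 = 995248 at 30 labels/s is 33174 s + 28 f = 9 h 12 min 54 s frame 28, i.e. 09:12:54;28.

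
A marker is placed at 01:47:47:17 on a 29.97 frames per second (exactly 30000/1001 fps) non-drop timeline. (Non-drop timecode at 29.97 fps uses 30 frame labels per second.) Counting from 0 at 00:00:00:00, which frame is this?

Total seconds to the label: (1 × 3600 + 47 × 60 + 47) = 6467.
Frame index = 6467 × 30 + 17 = 194027.

frame 194027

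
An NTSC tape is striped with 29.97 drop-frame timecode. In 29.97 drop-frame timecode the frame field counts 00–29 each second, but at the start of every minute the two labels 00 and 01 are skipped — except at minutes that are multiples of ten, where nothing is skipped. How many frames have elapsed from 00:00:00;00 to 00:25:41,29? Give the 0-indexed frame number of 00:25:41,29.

As if non-drop at 30 labels/s: (0 × 3600 + 25 × 60 + 41) × 30 + 29 = 46259.
Minute boundaries passed: 25; those not divisible by 10: 25 − 2 = 23; dropped labels = 2 × 23 = 46.
Actual frame index = 46259 − 46 = 46213.

46213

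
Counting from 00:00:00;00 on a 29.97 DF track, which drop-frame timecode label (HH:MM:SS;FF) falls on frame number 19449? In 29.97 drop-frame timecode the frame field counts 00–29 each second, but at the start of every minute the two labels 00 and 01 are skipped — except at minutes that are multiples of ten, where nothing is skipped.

Ten DF minutes hold 17982 frames, so frame 19449 lies in block 1 (frames 17982–35963) with 1467 frames into that block.
The block's first minute is 1800 frames and the rest 1798 each; 1467 frames reaches minute 0, so 1 × 18 + 0 × 2 = 18 labels have been skipped so far.
Adding those back, label number 19449 + 18 = 19467 at 30 labels/s is 648 s + 27 f = 0 h 10 min 48 s frame 27, i.e. 00:10:48;27.

00:10:48;27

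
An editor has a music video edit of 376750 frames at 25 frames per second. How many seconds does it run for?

15070 seconds

Running time = 376750 / (25) = 15070 s.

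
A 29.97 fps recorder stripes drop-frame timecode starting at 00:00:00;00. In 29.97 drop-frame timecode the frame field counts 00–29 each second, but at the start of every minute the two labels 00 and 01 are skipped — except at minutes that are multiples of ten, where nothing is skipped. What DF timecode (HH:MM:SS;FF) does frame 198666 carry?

Each 10-minute DF block holds 10 × 60 × 30 − 9 × 2 = 17982 frames. 198666 ÷ 17982 → 11 full blocks, remainder 864.
Within the partial block the first minute is 1800 frames and each further minute 1798, so 0 further minute boundaries passed. Total skipped labels = 18 × 11 + 2 × 0 = 198.
Non-drop label index = 198666 + 198 = 198864; at 30 labels/s that is 01:50:28:24, i.e. DF 01:50:28;24.

01:50:28;24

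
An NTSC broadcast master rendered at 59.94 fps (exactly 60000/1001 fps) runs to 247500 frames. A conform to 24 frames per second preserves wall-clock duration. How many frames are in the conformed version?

99099 frames

Target frames = source frames × (target rate / source rate) = 247500 × (24)/(60000/1001) = 247500 × 1001/2500 = 99099.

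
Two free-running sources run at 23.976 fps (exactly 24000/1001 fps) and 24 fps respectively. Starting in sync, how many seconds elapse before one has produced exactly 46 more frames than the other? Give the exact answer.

23023/12 seconds

The gap grows by |24 − 24000/1001| = 24/1001 frames per second.
Time for a 46-frame gap: 46 ÷ (24/1001) = 23023/12 s.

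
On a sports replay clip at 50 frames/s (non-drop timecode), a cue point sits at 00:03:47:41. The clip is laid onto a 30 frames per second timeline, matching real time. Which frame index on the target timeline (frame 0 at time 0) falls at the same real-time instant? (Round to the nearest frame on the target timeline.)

Source frame index: (0×3600 + 3×60 + 47) × 50 + 41 = 11391.
Real time: 11391 / (50) = 11391/50 s.
Target frame: (11391/50) × (30) = 34173/5 ≈ 6834.600 → 6835.

frame 6835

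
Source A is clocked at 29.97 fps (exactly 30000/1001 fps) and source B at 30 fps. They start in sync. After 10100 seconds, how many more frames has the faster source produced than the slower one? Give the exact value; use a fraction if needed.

303000/1001 frames

A emits 30000/1001 × 10100 = 303000000/1001 frames; B emits 30 × 10100 = 303000.
Difference = 303000/1001 frames (≈ 302.6973); B is ahead of A.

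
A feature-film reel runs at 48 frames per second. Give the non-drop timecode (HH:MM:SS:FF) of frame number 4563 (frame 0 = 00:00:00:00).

00:01:35:03

4563 ÷ 48 = 95 full seconds, remainder 3 frames.
95 s = 0 h 1 min 35 s.
Timecode: 00:01:35:03.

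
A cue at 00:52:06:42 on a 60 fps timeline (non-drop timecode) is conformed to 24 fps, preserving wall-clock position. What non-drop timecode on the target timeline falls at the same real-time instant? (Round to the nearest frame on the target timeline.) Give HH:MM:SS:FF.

Source frame index: (0×3600 + 52×60 + 6) × 60 + 42 = 187602.
Real time: 187602 / (60) = 31267/10 s.
Target frame: (31267/10) × (24) = 375204/5 ≈ 75040.800 → 75041.
At 24 labels/s: frame 75041 → 00:52:06:17.

00:52:06:17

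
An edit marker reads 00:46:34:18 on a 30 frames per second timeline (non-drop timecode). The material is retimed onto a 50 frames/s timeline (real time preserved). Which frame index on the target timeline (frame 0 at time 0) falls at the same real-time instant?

Source frame index: (0×3600 + 46×60 + 34) × 30 + 18 = 83838.
Real time: 83838 / (30) = 13973/5 s.
Target frame: (13973/5) × (50) = 139730.

frame 139730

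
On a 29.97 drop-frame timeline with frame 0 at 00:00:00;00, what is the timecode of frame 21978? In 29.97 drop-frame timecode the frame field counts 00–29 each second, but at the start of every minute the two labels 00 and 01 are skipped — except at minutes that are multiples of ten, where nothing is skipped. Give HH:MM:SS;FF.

Ten DF minutes hold 17982 frames, so frame 21978 lies in block 1 (frames 17982–35963) with 3996 frames into that block.
The block's first minute is 1800 frames and the rest 1798 each; 3996 frames reaches minute 2, so 1 × 18 + 2 × 2 = 22 labels have been skipped so far.
Adding those back, label number 21978 + 22 = 22000 at 30 labels/s is 733 s + 10 f = 0 h 12 min 13 s frame 10, i.e. 00:12:13;10.

00:12:13;10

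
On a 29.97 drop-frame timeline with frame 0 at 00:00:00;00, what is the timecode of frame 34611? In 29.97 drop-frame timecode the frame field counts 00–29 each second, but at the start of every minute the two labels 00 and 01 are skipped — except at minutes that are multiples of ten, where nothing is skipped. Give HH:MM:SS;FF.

Each 10-minute DF block holds 10 × 60 × 30 − 9 × 2 = 17982 frames. 34611 ÷ 17982 → 1 full block, remainder 16629.
Within the partial block the first minute is 1800 frames and each further minute 1798, so 9 further minute boundaries passed. Total skipped labels = 18 × 1 + 2 × 9 = 36.
Non-drop label index = 34611 + 36 = 34647; at 30 labels/s that is 00:19:14:27, i.e. DF 00:19:14;27.

00:19:14;27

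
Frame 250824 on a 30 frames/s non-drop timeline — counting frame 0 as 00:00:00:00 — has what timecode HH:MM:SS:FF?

02:19:20:24

250824 ÷ 30 = 8360 full seconds, remainder 24 frames.
8360 s = 2 h 19 min 20 s.
Timecode: 02:19:20:24.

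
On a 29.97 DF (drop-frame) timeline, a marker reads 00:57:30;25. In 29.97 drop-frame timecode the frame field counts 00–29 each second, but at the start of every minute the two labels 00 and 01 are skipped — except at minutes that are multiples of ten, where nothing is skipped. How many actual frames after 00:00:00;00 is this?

103421

As if non-drop at 30 labels/s: (0 × 3600 + 57 × 60 + 30) × 30 + 25 = 103525.
Minute boundaries passed: 57; those not divisible by 10: 57 − 5 = 52; dropped labels = 2 × 52 = 104.
Actual frame index = 103525 − 104 = 103421.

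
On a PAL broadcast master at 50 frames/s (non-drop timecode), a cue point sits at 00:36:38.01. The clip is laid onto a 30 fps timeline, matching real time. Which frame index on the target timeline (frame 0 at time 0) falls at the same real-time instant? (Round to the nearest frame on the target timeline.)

frame 65941

Source frame index: (0×3600 + 36×60 + 38) × 50 + 1 = 109901.
Real time: 109901 / (50) = 109901/50 s.
Target frame: (109901/50) × (30) = 329703/5 ≈ 65940.600 → 65941.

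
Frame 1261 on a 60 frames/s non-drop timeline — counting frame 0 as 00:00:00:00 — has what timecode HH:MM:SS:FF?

00:00:21:01

1261 ÷ 60 = 21 full seconds, remainder 1 frame.
21 s = 0 h 0 min 21 s.
Timecode: 00:00:21:01.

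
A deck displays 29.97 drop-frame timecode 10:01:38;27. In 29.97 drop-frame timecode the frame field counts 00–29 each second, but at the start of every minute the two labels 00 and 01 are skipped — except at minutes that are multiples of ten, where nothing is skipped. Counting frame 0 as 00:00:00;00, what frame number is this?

1081885

As if non-drop at 30 labels/s: (10 × 3600 + 1 × 60 + 38) × 30 + 27 = 1082967.
Minute boundaries passed: 601; those not divisible by 10: 601 − 60 = 541; dropped labels = 2 × 541 = 1082.
Actual frame index = 1082967 − 1082 = 1081885.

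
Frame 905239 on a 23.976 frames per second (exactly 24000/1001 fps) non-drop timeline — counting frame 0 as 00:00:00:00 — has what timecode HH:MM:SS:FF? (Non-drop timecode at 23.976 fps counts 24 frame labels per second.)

905239 ÷ 24 = 37718 full seconds, remainder 7 frames.
37718 s = 10 h 28 min 38 s.
Timecode: 10:28:38:07.

10:28:38:07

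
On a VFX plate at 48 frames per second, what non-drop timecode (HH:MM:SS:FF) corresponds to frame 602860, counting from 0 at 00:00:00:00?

602860 ÷ 48 = 12559 full seconds, remainder 28 frames.
12559 s = 3 h 29 min 19 s.
Timecode: 03:29:19:28.

03:29:19:28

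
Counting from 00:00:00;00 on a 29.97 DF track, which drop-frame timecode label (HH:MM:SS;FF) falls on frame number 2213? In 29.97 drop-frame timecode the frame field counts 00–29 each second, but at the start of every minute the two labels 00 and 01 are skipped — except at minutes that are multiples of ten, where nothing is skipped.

Each 10-minute DF block holds 10 × 60 × 30 − 9 × 2 = 17982 frames. 2213 ÷ 17982 → 0 full blocks, remainder 2213.
Within the partial block the first minute is 1800 frames and each further minute 1798, so 1 further minute boundary passed. Total skipped labels = 18 × 0 + 2 × 1 = 2.
Non-drop label index = 2213 + 2 = 2215; at 30 labels/s that is 00:01:13:25, i.e. DF 00:01:13;25.

00:01:13;25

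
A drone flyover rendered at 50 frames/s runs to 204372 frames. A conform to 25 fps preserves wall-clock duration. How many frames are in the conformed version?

102186 frames

Target frames = source frames × (target rate / source rate) = 204372 × (25)/(50) = 204372 × 1/2 = 102186.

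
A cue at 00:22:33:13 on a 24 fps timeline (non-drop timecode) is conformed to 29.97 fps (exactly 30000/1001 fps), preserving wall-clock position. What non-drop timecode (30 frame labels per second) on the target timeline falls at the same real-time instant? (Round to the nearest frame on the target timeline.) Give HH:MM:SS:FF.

00:22:32:06

Source frame index: (0×3600 + 22×60 + 33) × 24 + 13 = 32485.
Real time: 32485 / (24) = 32485/24 s.
Target frame: (32485/24) × (30000/1001) = 40606250/1001 ≈ 40565.684 → 40566.
At 30 labels/s: frame 40566 → 00:22:32:06.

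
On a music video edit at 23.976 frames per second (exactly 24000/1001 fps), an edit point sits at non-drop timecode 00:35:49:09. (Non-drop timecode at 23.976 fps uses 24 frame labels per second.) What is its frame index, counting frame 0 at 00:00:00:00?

Total seconds to the label: (0 × 3600 + 35 × 60 + 49) = 2149.
Frame index = 2149 × 24 + 9 = 51585.

frame 51585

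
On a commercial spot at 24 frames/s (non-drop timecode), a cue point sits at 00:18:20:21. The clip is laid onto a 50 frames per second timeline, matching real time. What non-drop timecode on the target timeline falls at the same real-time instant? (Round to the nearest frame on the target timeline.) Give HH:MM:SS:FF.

Source frame index: (0×3600 + 18×60 + 20) × 24 + 21 = 26421.
Real time: 26421 / (24) = 8807/8 s.
Target frame: (8807/8) × (50) = 220175/4 ≈ 55043.750 → 55044.
At 50 labels/s: frame 55044 → 00:18:20:44.

00:18:20:44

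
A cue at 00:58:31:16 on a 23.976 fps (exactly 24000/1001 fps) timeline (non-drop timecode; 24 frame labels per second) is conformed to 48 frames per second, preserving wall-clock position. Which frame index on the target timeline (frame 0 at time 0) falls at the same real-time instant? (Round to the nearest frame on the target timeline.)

frame 168729

Source frame index: (0×3600 + 58×60 + 31) × 24 + 16 = 84280.
Real time: 84280 / (24000/1001) = 2109107/600 s.
Target frame: (2109107/600) × (48) = 4218214/25 ≈ 168728.560 → 168729.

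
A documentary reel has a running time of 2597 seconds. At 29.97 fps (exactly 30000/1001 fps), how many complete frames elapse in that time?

Frames = 2597 × 30000/1001 = 11130000/143 ≈ 77832.1678.
Complete frames: 77832.

77832 frames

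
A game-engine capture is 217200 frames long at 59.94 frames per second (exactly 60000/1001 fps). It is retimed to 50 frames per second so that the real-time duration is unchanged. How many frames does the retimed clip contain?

Target frames = source frames × (target rate / source rate) = 217200 × (50)/(60000/1001) = 217200 × 1001/1200 = 181181.

181181 frames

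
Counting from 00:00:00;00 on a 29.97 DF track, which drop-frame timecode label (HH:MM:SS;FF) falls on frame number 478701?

Each 10-minute DF block holds 10 × 60 × 30 − 9 × 2 = 17982 frames. 478701 ÷ 17982 → 26 full blocks, remainder 11169.
Within the partial block the first minute is 1800 frames and each further minute 1798, so 6 further minute boundaries passed. Total skipped labels = 18 × 26 + 2 × 6 = 480.
Non-drop label index = 478701 + 480 = 479181; at 30 labels/s that is 04:26:12:21, i.e. DF 04:26:12;21.

04:26:12;21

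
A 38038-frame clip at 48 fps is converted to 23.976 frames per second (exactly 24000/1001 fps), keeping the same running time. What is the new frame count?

Target frames = source frames × (target rate / source rate) = 38038 × (24000/1001)/(48) = 38038 × 500/1001 = 19000.

19000 frames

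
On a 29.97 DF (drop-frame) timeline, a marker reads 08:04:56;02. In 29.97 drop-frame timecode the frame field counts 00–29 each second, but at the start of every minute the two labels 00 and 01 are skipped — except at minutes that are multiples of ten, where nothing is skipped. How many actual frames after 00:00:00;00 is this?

872010

Complete 10-minute blocks: 48, each 17982 frames → 863136.
Remaining 4 whole minutes in the current block: 1800 + 3 × 1798 = 7194 frames.
Within the current minute: 56 × 30 + 2 − 2 = 1680 (labels ;00/;01 skipped at this minute). Total = 863136 + 7194 + 1680 = 872010.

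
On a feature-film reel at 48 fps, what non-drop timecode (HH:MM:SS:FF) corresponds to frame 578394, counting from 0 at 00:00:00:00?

578394 ÷ 48 = 12049 full seconds, remainder 42 frames.
12049 s = 3 h 20 min 49 s.
Timecode: 03:20:49:42.

03:20:49:42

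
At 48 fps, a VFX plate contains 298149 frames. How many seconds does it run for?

6211.4375 seconds

Running time = 298149 / (48) = 6211.4375 s.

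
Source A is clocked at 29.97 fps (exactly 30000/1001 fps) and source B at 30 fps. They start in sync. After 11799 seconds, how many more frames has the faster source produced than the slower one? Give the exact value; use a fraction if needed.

353970/1001 frames

A emits 30000/1001 × 11799 = 353970000/1001 frames; B emits 30 × 11799 = 353970.
Difference = 353970/1001 frames (≈ 353.6164); B is ahead of A.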